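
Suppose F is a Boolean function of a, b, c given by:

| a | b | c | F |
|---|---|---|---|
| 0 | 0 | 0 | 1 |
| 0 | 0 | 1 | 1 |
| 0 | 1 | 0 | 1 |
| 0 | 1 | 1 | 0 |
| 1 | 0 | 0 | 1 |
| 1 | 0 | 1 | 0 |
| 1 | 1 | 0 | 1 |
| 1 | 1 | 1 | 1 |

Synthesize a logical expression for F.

F(a, b, c) = (((a' · b) · c) + ((a · b') · c))'

There are just 2 zero rows: (0,1,1), (1,0,1). Their minterms are ¬a·b·c, a·¬b·c; the OR of those covers precisely the 0-outputs, and negating it yields F.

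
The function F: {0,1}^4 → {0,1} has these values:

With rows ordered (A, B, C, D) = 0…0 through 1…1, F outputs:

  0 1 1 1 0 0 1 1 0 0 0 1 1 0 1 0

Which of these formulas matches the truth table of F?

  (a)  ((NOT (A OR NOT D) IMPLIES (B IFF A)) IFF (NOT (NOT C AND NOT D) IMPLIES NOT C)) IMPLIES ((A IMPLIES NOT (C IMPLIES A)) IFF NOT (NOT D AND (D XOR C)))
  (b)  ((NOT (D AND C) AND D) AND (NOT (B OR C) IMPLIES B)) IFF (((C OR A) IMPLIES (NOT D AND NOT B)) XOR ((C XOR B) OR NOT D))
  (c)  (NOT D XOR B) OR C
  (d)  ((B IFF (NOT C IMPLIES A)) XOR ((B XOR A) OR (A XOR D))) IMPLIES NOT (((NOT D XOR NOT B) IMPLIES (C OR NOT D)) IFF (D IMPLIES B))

d

(a) fails at (0,0,0,0): the formula yields 1, F is 0.
(b) fails at (0,0,0,0): the formula yields 1, F is 0.
(c) fails at (0,0,0,0): the formula yields 1, F is 0.
That leaves (d). Evaluating it on every row reproduces the table of F exactly.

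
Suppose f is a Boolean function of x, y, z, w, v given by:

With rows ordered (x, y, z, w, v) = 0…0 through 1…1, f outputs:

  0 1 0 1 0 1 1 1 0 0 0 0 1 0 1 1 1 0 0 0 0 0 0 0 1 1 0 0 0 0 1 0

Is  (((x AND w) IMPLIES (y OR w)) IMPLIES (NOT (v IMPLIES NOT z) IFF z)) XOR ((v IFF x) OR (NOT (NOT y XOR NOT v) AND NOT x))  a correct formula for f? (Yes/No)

No

Check the formula against f row by row:
  x=0, y=0, z=0, w=0, v=0: formula gives 0, f = 0 ✓
  x=0, y=0, z=0, w=0, v=1: formula gives 1, f = 1 ✓
  x=0, y=0, z=0, w=1, v=0: formula gives 0, f = 0 ✓
  x=0, y=0, z=0, w=1, v=1: formula gives 1, f = 1 ✓
  x=0, y=0, z=1, w=0, v=0: formula gives 1, but f = 0 ✗
Row (0,0,1,0,0) is a counterexample, so the formula is not equivalent to f.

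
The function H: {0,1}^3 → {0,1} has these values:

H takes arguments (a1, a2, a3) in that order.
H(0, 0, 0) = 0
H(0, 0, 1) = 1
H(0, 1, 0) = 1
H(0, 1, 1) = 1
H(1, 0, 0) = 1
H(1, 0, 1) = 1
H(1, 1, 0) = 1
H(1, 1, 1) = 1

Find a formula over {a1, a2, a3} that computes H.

The output is 1 whenever at least one input is 1 — the OR of all inputs.

H(a1, a2, a3) = (a1 | a2) | a3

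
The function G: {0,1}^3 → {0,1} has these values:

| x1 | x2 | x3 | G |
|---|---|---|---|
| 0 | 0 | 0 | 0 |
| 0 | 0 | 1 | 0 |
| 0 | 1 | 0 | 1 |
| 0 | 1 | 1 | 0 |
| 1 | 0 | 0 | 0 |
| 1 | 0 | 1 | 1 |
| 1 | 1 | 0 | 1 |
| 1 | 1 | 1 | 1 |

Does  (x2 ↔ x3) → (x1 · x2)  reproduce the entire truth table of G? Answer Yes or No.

Check the formula against G row by row:
  x1=0, x2=0, x3=0: formula gives 0, G = 0 ✓
  x1=0, x2=0, x3=1: formula gives 1, but G = 0 ✗
Row (0,0,1) is a counterexample, so the formula is not equivalent to G.

No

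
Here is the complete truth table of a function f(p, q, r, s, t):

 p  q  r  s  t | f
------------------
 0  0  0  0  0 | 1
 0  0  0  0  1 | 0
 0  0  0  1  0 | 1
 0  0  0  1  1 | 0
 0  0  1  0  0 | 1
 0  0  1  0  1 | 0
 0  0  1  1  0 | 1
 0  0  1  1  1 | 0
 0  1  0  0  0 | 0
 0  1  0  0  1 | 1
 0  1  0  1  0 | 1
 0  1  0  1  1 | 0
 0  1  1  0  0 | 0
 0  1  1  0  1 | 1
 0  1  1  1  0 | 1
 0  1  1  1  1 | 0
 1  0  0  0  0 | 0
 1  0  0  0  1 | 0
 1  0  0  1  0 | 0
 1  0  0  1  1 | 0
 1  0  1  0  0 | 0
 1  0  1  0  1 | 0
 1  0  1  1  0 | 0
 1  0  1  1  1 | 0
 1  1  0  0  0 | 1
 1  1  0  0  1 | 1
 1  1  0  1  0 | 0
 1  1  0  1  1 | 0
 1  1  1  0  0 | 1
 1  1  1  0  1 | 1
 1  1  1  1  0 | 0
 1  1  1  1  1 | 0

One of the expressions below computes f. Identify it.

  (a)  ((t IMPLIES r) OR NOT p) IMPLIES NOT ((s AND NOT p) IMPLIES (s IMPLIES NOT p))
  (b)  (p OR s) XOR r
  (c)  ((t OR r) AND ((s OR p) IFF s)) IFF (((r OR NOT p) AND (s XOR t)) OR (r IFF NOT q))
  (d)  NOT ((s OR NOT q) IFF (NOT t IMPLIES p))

(a) disagrees with f on (0,0,0,0,0) (formula → 0, table → 1); rule it out.
(b) disagrees with f on (0,0,0,0,0) (formula → 0, table → 1); rule it out.
(c) disagrees with f on (0,0,0,0,1) (formula → 1, table → 0); rule it out.
Only (d) survives; checking it on all 32 rows confirms it matches f.

d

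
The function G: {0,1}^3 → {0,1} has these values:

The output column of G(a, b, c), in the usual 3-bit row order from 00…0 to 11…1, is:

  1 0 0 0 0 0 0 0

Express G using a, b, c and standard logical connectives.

The output is 1 only when every input is 0 — NOR of all inputs.

G(a, b, c) = ((a + b) + c)'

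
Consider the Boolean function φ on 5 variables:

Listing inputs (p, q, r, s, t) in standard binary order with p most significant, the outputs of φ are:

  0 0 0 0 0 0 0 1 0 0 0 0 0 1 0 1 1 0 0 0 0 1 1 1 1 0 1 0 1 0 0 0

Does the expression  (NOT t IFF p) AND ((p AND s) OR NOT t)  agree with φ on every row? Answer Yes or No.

No

Evaluate (NOT t IFF p) AND ((p AND s) OR NOT t) on each row and compare to φ:
  p=0, q=0, r=0, s=0, t=0: formula gives 0, φ = 0 ✓
  p=0, q=0, r=0, s=0, t=1: formula gives 0, φ = 0 ✓
  p=0, q=0, r=0, s=1, t=0: formula gives 0, φ = 0 ✓
  p=0, q=0, r=0, s=1, t=1: formula gives 0, φ = 0 ✓
  …
  p=0, q=0, r=1, s=1, t=1: formula gives 0, but φ = 1 ✗
A single disagreement suffices: at (0,0,1,1,1) they differ, so the formula does not compute φ.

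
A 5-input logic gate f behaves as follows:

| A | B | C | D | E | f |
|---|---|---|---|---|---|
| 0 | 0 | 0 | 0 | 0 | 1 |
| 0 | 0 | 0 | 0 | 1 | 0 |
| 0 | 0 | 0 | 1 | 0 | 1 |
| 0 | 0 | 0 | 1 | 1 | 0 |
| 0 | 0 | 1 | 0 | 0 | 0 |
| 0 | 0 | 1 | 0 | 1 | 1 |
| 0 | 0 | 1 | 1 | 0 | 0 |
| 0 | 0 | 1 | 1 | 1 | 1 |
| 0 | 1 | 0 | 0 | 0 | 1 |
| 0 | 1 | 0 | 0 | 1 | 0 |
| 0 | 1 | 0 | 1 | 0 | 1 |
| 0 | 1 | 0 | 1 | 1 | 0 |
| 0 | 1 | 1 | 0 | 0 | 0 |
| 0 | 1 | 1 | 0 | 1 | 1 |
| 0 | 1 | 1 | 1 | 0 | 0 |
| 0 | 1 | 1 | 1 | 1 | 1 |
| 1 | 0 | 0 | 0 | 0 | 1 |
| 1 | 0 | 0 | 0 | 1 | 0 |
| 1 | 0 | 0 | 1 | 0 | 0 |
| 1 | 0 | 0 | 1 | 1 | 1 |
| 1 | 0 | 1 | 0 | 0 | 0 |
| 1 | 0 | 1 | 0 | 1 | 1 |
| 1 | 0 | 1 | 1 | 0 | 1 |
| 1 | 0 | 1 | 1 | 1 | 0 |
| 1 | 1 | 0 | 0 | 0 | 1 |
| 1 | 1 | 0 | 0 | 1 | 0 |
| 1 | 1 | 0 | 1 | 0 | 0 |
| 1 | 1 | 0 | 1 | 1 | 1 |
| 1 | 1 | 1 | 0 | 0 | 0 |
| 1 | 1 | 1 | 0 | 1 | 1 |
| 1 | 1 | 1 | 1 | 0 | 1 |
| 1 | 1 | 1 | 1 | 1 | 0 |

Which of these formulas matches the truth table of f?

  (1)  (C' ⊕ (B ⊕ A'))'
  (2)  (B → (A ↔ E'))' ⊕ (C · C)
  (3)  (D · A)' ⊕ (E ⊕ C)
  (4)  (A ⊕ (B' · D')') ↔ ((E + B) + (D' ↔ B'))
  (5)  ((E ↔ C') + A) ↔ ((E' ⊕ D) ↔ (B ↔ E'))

(1) fails at (0,0,0,0,1): the formula yields 1, f is 0.
(2) fails at (0,0,0,0,0): the formula yields 0, f is 1.
(4) fails at (0,0,0,0,0): the formula yields 0, f is 1.
(5) fails at (0,0,0,1,0): the formula yields 0, f is 1.
Only (3) survives; checking it on all 32 rows confirms it matches f.

3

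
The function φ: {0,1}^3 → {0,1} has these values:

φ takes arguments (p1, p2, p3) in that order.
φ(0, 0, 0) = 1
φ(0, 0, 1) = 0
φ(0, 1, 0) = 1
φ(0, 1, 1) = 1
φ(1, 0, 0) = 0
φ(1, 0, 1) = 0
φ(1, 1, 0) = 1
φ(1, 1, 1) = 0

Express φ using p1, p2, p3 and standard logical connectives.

The 1-rows are (0,0,0), (0,1,0), (0,1,1), (1,1,0). Each contributes one minterm — ¬p1·¬p2·¬p3; ¬p1·p2·¬p3; ¬p1·p2·p3; p1·p2·¬p3 — and their disjunction is a sum-of-products form of φ.

φ(p1, p2, p3) = ((((not p1 and not p2) and not p3) or ((not p1 and p2) and not p3)) or ((not p1 and p2) and p3)) or ((p1 and p2) and not p3)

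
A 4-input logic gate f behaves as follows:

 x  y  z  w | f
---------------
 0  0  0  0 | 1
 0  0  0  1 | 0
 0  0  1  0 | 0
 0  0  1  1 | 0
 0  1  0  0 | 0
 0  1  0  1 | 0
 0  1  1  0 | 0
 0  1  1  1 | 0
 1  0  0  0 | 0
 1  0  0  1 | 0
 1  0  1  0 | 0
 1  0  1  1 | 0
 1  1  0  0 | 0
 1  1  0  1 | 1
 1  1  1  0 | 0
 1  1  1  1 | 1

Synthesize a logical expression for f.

f(x, y, z, w) = ((((NOT x AND NOT y) AND NOT z) AND NOT w) OR (((x AND y) AND NOT z) AND w)) OR (((x AND y) AND z) AND w)

f=1 on 3 inputs: (0,0,0,0), (1,1,0,1), (1,1,1,1). Reading each as a conjunction of literals (¬x·¬y·¬z·¬w, x·y·¬z·w, x·y·z·w) and taking the OR gives the canonical DNF.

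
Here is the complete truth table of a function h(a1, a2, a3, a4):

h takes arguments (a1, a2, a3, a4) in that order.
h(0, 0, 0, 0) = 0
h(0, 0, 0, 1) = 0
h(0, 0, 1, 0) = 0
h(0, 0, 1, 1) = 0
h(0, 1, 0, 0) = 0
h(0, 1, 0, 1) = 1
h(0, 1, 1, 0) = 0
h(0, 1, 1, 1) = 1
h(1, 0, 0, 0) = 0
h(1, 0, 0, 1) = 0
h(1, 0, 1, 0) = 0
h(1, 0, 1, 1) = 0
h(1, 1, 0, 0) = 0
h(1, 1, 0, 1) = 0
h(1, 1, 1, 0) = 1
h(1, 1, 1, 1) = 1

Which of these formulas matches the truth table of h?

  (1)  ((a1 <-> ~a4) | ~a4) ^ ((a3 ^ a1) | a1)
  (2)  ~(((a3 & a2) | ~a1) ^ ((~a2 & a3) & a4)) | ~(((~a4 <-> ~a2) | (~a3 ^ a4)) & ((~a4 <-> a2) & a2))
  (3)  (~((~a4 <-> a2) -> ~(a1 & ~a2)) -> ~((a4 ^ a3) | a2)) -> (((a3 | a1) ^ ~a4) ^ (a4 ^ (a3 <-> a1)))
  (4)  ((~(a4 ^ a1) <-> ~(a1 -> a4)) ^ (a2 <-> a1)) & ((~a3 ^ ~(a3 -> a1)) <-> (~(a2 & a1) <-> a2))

(1) fails at (0,0,0,0): the formula yields 1, h is 0.
(2) fails at (0,0,0,0): the formula yields 1, h is 0.
(3) fails at (0,1,0,1): the formula yields 0, h is 1.
Only (4) survives; checking it on all 16 rows confirms it matches h.

4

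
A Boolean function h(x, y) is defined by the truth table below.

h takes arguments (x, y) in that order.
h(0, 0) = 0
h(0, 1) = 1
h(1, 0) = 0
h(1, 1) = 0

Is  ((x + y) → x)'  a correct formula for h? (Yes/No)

Yes

Test each input against both h and the formula:
  x=0, y=0: formula gives 0, h = 0 ✓
  x=0, y=1: formula gives 1, h = 1 ✓
  x=1, y=0: formula gives 0, h = 0 ✓
  x=1, y=1: formula gives 0, h = 0 ✓
No disagreement on any input; they are logically equivalent.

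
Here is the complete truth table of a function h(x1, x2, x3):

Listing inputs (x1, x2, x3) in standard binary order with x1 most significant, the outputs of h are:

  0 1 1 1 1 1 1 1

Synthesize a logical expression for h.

h(x1, x2, x3) = (x1 OR x2) OR x3

The output is 1 whenever at least one input is 1 — the OR of all inputs.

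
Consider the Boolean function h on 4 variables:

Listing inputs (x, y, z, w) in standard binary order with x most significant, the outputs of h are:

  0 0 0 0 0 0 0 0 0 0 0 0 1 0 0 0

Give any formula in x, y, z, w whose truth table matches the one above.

Only row (1,1,0,0) gives 1. That row's minterm x·y·¬z·¬w is h directly.

h(x, y, z, w) = ((x AND y) AND NOT z) AND NOT w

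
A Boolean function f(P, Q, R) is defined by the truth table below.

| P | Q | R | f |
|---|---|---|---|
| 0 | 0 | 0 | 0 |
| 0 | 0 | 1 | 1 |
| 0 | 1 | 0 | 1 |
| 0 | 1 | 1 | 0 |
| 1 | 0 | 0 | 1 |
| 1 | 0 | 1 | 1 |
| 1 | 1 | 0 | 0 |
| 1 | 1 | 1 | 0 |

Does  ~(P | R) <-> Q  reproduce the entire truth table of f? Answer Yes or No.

Check the formula against f row by row:
  P=0, Q=0, R=0: formula gives 0, f = 0 ✓
  P=0, Q=0, R=1: formula gives 1, f = 1 ✓
  P=0, Q=1, R=0: formula gives 1, f = 1 ✓
  P=0, Q=1, R=1: formula gives 0, f = 0 ✓
  P=1, Q=0, R=0: formula gives 1, f = 1 ✓
  … (the remaining 3 rows also agree.)
All 8 rows match — the expression computes f exactly.

Yes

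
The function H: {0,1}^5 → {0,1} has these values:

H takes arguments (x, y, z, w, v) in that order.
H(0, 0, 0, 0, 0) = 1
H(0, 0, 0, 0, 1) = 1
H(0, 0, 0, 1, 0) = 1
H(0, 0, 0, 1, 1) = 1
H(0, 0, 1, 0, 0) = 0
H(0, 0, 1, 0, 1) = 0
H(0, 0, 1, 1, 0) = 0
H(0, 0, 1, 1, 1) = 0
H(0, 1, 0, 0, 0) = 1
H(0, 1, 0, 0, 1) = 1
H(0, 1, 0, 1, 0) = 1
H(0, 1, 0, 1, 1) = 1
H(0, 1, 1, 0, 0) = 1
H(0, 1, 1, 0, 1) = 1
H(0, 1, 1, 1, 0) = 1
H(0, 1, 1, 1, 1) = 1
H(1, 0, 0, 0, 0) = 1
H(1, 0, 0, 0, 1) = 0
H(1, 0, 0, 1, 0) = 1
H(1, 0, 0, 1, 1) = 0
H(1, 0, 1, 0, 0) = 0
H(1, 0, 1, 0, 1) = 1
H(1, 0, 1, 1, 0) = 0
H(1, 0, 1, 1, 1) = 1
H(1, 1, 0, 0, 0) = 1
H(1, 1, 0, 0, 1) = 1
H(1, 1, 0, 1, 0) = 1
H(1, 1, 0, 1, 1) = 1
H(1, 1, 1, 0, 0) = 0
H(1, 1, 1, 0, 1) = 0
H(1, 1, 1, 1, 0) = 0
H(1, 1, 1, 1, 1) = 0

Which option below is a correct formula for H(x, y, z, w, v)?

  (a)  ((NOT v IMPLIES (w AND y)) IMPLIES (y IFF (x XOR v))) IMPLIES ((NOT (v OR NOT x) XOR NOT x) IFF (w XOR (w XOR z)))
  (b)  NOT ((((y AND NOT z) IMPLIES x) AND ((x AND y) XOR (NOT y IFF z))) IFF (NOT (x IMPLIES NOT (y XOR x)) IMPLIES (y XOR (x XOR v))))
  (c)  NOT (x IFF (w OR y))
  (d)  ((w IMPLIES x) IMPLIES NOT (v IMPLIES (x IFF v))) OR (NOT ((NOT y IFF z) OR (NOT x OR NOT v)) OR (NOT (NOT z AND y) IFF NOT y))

(a): at (0,0,0,0,0) it gives 0, but H = 1 — eliminated.
(c): at (0,0,0,0,0) it gives 0, but H = 1 — eliminated.
(d): at (0,0,1,0,0) it gives 1, but H = 0 — eliminated.
That leaves (b). Evaluating it on every row reproduces the table of H exactly.

b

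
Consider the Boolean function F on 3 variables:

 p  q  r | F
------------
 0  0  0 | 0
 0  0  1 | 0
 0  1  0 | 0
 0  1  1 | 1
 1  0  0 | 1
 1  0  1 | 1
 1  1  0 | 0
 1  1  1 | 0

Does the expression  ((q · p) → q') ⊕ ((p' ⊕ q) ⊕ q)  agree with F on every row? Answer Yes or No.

Test each input against both F and the formula:
  p=0, q=0, r=0: formula gives 0, F = 0 ✓
  p=0, q=0, r=1: formula gives 0, F = 0 ✓
  p=0, q=1, r=0: formula gives 0, F = 0 ✓
  p=0, q=1, r=1: formula gives 0, but F = 1 ✗
Since they disagree at (0,1,1), the expression is not a correct formula for F.

No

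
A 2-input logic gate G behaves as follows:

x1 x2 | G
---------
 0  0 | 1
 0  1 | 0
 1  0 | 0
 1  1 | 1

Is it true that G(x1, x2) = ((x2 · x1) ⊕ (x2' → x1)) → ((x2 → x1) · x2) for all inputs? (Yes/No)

Yes

Test each input against both G and the formula:
  x1=0, x2=0: formula gives 1, G = 1 ✓
  x1=0, x2=1: formula gives 0, G = 0 ✓
  x1=1, x2=0: formula gives 0, G = 0 ✓
  x1=1, x2=1: formula gives 1, G = 1 ✓
No disagreement on any input; they are logically equivalent.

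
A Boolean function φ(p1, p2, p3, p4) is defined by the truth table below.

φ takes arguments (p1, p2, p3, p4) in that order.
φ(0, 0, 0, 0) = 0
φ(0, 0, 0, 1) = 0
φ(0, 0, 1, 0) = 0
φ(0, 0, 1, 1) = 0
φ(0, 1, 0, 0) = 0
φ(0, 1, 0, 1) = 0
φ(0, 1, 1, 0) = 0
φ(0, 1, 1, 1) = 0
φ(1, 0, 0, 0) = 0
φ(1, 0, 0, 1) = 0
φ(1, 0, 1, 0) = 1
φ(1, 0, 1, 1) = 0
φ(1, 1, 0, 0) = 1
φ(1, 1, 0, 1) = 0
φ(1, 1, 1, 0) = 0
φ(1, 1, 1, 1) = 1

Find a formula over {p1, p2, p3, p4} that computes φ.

The 1-rows are (1,0,1,0), (1,1,0,0), (1,1,1,1). Each contributes one minterm — p1·¬p2·p3·¬p4; p1·p2·¬p3·¬p4; p1·p2·p3·p4 — and their disjunction is a sum-of-products form of φ.

φ(p1, p2, p3, p4) = ((((p1 · p2') · p3) · p4') + (((p1 · p2) · p3') · p4')) + (((p1 · p2) · p3) · p4)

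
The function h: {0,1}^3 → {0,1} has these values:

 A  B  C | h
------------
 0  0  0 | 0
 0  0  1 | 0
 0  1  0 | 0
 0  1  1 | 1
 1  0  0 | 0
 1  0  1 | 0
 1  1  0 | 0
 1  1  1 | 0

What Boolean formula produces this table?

h(A, B, C) = (not A and B) and C

Only row (0,1,1) gives 1. That row's minterm ¬A·B·C is h directly.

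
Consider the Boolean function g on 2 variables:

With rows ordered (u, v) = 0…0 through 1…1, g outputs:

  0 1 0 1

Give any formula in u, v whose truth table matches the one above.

The output simply equals v.

g(u, v) = v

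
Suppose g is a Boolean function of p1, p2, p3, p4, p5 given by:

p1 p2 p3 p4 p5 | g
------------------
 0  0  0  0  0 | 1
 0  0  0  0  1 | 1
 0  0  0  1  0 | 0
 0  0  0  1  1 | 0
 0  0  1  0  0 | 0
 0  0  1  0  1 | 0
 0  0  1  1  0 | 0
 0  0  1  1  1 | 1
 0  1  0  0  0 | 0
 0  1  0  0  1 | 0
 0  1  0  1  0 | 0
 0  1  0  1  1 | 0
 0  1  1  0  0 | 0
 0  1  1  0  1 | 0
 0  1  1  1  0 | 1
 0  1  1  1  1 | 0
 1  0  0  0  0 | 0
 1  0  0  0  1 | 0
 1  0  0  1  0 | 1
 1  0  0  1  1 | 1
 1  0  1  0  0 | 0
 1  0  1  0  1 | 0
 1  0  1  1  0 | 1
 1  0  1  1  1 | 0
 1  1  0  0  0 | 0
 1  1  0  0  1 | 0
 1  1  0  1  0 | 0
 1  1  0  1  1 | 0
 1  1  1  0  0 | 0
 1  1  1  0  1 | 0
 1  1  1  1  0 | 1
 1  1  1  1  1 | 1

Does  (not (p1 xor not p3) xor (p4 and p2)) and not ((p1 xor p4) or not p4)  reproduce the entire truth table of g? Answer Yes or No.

No

Evaluate (not (p1 xor not p3) xor (p4 and p2)) and not ((p1 xor p4) or not p4) on each row and compare to g:
  p1=0, p2=0, p3=0, p4=0, p5=0: formula gives 0, but g = 1 ✗
Since they disagree at (0,0,0,0,0), the expression is not a correct formula for g.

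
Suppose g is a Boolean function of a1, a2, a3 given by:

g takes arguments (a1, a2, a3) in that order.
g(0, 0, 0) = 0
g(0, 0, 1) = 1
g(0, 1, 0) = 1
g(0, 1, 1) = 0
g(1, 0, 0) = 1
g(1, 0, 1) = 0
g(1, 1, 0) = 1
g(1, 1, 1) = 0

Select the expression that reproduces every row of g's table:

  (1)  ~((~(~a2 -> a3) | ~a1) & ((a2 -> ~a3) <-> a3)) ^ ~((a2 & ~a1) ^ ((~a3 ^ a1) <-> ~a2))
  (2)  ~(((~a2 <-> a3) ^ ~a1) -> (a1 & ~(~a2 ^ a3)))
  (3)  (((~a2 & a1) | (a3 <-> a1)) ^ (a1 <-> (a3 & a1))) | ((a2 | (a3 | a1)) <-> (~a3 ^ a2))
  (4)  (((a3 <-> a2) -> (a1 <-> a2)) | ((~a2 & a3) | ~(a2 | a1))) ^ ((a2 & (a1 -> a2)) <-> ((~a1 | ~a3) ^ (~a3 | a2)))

4

(1) disagrees with g on (0,0,0) (formula → 1, table → 0); rule it out.
(2) disagrees with g on (0,0,0) (formula → 1, table → 0); rule it out.
(3) disagrees with g on (0,1,0) (formula → 0, table → 1); rule it out.
Only (4) survives; checking it on all 8 rows confirms it matches g.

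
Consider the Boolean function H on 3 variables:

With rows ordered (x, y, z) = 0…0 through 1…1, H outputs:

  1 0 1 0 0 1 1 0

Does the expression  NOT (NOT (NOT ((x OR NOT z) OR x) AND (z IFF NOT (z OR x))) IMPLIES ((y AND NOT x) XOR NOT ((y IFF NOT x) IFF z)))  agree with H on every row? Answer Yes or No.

Evaluate NOT (NOT (NOT ((x OR NOT z) OR x) AND (z IFF NOT (z OR x))) IMPLIES ((y AND NOT x) XOR NOT ((y IFF NOT x) IFF z))) on each row and compare to H:
  x=0, y=0, z=0: formula gives 1, H = 1 ✓
  x=0, y=0, z=1: formula gives 0, H = 0 ✓
  x=0, y=1, z=0: formula gives 1, H = 1 ✓
  x=0, y=1, z=1: formula gives 0, H = 0 ✓
  x=1, y=0, z=0: formula gives 0, H = 0 ✓
  …and likewise for the remaining 3 rows.
No disagreement on any input; they are logically equivalent.

Yes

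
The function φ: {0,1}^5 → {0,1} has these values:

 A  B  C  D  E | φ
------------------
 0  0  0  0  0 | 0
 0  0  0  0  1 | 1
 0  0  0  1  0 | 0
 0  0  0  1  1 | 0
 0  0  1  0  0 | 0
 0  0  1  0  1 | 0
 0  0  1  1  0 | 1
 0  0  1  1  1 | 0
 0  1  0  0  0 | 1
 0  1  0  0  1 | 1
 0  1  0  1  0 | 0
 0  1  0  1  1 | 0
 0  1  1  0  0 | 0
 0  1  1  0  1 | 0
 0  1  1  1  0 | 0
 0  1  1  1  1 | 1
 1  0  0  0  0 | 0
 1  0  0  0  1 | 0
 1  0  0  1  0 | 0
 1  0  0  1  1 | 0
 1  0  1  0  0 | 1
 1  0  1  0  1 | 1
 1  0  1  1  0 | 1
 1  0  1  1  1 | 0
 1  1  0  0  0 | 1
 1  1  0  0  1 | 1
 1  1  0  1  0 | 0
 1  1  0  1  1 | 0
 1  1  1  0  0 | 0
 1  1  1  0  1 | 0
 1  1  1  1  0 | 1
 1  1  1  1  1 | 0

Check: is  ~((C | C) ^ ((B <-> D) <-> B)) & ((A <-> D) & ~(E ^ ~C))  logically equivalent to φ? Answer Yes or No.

No

Evaluate ~((C | C) ^ ((B <-> D) <-> B)) & ((A <-> D) & ~(E ^ ~C)) on each row and compare to φ:
  A=0, B=0, C=0, D=0, E=0: formula gives 0, φ = 0 ✓
  A=0, B=0, C=0, D=0, E=1: formula gives 1, φ = 1 ✓
  A=0, B=0, C=0, D=1, E=0: formula gives 0, φ = 0 ✓
  A=0, B=0, C=0, D=1, E=1: formula gives 0, φ = 0 ✓
  …
  A=0, B=0, C=1, D=1, E=0: formula gives 0, but φ = 1 ✗
Since they disagree at (0,0,1,1,0), the expression is not a correct formula for φ.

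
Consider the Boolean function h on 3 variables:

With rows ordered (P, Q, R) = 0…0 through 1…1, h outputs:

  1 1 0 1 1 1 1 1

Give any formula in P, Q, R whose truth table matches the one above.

h(P, Q, R) = NOT ((NOT P AND Q) AND NOT R)

Only row (0,1,0) gives 0. So h is 1 everywhere except there — the complement of the minterm ¬P·Q·¬R.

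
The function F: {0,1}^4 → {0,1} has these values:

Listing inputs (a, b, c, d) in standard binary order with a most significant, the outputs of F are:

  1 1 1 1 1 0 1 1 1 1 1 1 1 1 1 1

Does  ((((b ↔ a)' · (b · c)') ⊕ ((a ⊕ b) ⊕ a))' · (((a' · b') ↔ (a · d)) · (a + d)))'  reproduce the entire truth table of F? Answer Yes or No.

Evaluate ((((b ↔ a)' · (b · c)') ⊕ ((a ⊕ b) ⊕ a))' · (((a' · b') ↔ (a · d)) · (a + d)))' on each row and compare to F:
  a=0, b=0, c=0, d=0: formula gives 1, F = 1 ✓
  a=0, b=0, c=0, d=1: formula gives 1, F = 1 ✓
  a=0, b=0, c=1, d=0: formula gives 1, F = 1 ✓
  a=0, b=0, c=1, d=1: formula gives 1, F = 1 ✓
  … (the remaining 12 rows also agree.)
Every row agrees, so the formula is equivalent.

Yes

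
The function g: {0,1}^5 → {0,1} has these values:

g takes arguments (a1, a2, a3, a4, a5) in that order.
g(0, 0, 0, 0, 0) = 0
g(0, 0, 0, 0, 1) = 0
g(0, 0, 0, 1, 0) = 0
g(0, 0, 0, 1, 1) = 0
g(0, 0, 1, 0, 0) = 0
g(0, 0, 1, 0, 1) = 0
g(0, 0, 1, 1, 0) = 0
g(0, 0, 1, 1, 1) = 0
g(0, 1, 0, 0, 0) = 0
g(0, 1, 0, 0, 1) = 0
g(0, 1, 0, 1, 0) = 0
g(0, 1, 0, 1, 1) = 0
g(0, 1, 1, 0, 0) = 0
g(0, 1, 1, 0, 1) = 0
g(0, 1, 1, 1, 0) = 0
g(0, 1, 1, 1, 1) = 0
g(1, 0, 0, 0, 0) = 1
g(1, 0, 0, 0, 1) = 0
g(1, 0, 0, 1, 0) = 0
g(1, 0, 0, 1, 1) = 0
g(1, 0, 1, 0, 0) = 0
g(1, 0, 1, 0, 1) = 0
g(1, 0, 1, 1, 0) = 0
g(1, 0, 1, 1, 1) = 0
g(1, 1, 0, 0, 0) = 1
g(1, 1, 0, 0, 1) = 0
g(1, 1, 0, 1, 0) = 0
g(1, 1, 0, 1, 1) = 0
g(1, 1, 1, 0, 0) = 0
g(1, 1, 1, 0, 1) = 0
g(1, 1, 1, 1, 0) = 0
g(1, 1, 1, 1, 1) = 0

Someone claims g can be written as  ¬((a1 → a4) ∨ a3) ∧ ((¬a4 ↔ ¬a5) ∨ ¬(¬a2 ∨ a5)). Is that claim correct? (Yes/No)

Evaluate ¬((a1 → a4) ∨ a3) ∧ ((¬a4 ↔ ¬a5) ∨ ¬(¬a2 ∨ a5)) on each row and compare to g:
  a1=0, a2=0, a3=0, a4=0, a5=0: formula gives 0, g = 0 ✓
  a1=0, a2=0, a3=0, a4=0, a5=1: formula gives 0, g = 0 ✓
  a1=0, a2=0, a3=0, a4=1, a5=0: formula gives 0, g = 0 ✓
  a1=0, a2=0, a3=0, a4=1, a5=1: formula gives 0, g = 0 ✓
  … (the remaining 28 rows also agree.)
Every row agrees, so the formula is equivalent.

Yes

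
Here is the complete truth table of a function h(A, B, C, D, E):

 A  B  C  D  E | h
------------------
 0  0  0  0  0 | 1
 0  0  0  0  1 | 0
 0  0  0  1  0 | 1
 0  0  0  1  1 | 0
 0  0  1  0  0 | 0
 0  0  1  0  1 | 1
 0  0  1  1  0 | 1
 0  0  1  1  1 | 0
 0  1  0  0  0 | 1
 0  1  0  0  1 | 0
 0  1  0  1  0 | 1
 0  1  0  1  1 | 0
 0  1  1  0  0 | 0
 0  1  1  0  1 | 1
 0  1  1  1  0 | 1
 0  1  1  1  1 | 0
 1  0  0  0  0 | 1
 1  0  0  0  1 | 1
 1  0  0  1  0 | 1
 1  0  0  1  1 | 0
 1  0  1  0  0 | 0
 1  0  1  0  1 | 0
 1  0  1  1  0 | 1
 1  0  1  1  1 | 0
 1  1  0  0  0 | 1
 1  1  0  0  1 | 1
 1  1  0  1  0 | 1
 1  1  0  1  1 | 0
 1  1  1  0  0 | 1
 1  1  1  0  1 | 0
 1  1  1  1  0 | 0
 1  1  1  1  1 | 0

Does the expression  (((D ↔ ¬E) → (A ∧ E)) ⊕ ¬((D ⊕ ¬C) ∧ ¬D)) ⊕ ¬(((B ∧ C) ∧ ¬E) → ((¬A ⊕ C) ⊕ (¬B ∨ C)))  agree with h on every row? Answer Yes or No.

Yes

Check the formula against h row by row:
  A=0, B=0, C=0, D=0, E=0: formula gives 1, h = 1 ✓
  A=0, B=0, C=0, D=0, E=1: formula gives 0, h = 0 ✓
  A=0, B=0, C=0, D=1, E=0: formula gives 1, h = 1 ✓
  A=0, B=0, C=0, D=1, E=1: formula gives 0, h = 0 ✓
  …and likewise for the remaining 28 rows.
Every row agrees, so the formula is equivalent.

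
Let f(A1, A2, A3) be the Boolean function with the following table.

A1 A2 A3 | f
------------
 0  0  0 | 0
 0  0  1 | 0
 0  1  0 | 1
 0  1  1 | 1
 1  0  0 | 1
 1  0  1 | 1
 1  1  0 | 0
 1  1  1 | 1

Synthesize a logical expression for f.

f(A1, A2, A3) = ((((A1' · A2') · A3') + ((A1' · A2') · A3)) + ((A1 · A2) · A3'))'

There are just 3 zero rows: (0,0,0), (0,0,1), (1,1,0). Their minterms are ¬A1·¬A2·¬A3, ¬A1·¬A2·A3, A1·A2·¬A3; the OR of those covers precisely the 0-outputs, and negating it yields f.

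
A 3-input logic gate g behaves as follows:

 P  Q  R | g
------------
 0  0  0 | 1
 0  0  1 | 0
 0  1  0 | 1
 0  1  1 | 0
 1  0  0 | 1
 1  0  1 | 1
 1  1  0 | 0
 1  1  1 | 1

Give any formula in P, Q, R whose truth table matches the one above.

There are just 3 zero rows: (0,0,1), (0,1,1), (1,1,0). Their minterms are ¬P·¬Q·R, ¬P·Q·R, P·Q·¬R; the OR of those covers precisely the 0-outputs, and negating it yields g.

g(P, Q, R) = NOT ((((NOT P AND NOT Q) AND R) OR ((NOT P AND Q) AND R)) OR ((P AND Q) AND NOT R))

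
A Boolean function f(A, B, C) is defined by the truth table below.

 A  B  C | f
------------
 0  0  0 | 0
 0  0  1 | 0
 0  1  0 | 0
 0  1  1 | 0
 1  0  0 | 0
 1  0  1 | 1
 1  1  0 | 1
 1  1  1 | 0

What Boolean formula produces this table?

Collect the rows where f=1 — (1,0,1), (1,1,0) — and write one minterm per row: A·¬B·C, A·B·¬C. Their union (logical OR) reproduces the table exactly.

f(A, B, C) = ((A & ~B) & C) | ((A & B) & ~C)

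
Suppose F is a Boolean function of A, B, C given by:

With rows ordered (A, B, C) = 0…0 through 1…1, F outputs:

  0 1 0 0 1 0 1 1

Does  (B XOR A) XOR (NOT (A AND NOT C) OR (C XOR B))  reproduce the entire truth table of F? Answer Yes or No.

Check the formula against F row by row:
  A=0, B=0, C=0: formula gives 1, but F = 0 ✗
Since they disagree at (0,0,0), the expression is not a correct formula for F.

No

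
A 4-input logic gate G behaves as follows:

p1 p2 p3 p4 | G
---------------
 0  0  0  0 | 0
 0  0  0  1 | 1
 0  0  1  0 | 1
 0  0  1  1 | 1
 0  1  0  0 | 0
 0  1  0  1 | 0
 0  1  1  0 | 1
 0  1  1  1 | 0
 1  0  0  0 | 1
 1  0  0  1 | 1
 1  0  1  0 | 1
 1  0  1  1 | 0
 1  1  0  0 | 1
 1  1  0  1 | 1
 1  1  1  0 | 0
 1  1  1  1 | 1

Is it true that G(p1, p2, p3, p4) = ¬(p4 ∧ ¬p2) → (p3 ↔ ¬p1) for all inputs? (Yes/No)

No

Evaluate ¬(p4 ∧ ¬p2) → (p3 ↔ ¬p1) on each row and compare to G:
  p1=0, p2=0, p3=0, p4=0: formula gives 0, G = 0 ✓
  p1=0, p2=0, p3=0, p4=1: formula gives 1, G = 1 ✓
  p1=0, p2=0, p3=1, p4=0: formula gives 1, G = 1 ✓
  p1=0, p2=0, p3=1, p4=1: formula gives 1, G = 1 ✓
  …
  p1=0, p2=1, p3=1, p4=1: formula gives 1, but G = 0 ✗
A single disagreement suffices: at (0,1,1,1) they differ, so the formula does not compute G.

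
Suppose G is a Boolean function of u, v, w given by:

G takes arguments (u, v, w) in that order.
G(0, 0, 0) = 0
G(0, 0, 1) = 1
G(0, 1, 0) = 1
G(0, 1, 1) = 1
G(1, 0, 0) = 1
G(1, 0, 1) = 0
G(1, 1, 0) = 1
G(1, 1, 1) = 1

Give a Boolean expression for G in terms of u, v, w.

The 0-rows are (0,0,0), (1,0,1). Take each as a conjunction (¬u·¬v·¬w, u·¬v·w), form their disjunction, and complement — that gives a formula that is 1 everywhere G is.

G(u, v, w) = not (((not u and not v) and not w) or ((u and not v) and w))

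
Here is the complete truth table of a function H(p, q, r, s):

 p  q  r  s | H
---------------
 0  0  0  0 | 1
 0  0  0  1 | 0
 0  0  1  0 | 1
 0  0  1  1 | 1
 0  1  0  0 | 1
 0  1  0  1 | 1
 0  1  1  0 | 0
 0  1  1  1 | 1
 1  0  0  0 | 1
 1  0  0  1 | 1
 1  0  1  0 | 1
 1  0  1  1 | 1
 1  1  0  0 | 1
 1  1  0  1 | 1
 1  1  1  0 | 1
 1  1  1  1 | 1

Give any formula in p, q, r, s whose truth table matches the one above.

H is 0 on only 2 rows — (0,0,0,1), (0,1,1,0). Writing each as a minterm (¬p·¬q·¬r·s, ¬p·q·r·¬s) and OR-ing them characterizes exactly where H=0, so H is the negation of that disjunction.

H(p, q, r, s) = ~((((~p & ~q) & ~r) & s) | (((~p & q) & r) & ~s))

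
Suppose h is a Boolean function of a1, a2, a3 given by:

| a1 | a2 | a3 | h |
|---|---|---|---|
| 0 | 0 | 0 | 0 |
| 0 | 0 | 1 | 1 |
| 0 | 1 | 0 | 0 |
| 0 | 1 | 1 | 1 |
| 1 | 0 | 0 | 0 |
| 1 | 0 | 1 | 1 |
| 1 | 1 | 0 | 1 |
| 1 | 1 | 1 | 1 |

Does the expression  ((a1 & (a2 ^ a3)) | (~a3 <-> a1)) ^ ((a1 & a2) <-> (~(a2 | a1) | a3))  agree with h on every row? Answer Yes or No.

Evaluate ((a1 & (a2 ^ a3)) | (~a3 <-> a1)) ^ ((a1 & a2) <-> (~(a2 | a1) | a3)) on each row and compare to h:
  a1=0, a2=0, a3=0: formula gives 0, h = 0 ✓
  a1=0, a2=0, a3=1: formula gives 1, h = 1 ✓
  a1=0, a2=1, a3=0: formula gives 1, but h = 0 ✗
Since they disagree at (0,1,0), the expression is not a correct formula for h.

No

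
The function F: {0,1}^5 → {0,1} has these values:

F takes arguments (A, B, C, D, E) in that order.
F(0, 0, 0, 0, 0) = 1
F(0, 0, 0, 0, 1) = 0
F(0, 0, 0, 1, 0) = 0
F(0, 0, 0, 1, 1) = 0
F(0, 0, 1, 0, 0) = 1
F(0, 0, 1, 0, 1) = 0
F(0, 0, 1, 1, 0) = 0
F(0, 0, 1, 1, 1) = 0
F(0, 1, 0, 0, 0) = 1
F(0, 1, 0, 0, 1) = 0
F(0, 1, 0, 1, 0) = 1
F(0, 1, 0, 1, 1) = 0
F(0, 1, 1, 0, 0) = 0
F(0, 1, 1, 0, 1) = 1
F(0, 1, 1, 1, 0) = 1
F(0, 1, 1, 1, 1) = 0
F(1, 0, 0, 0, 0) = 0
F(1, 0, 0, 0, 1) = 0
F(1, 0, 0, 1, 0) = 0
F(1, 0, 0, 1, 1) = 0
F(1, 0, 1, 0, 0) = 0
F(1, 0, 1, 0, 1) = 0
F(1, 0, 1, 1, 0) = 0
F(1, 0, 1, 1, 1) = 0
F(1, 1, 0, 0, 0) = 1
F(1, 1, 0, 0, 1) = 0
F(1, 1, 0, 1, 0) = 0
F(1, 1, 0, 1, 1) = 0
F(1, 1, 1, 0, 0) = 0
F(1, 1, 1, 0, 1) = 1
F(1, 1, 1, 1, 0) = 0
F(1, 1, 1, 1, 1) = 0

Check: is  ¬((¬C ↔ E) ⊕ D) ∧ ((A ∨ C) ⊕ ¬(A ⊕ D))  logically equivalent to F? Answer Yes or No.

Evaluate ¬((¬C ↔ E) ⊕ D) ∧ ((A ∨ C) ⊕ ¬(A ⊕ D)) on each row and compare to F:
  A=0, B=0, C=0, D=0, E=0: formula gives 1, F = 1 ✓
  A=0, B=0, C=0, D=0, E=1: formula gives 0, F = 0 ✓
  A=0, B=0, C=0, D=1, E=0: formula gives 0, F = 0 ✓
  A=0, B=0, C=0, D=1, E=1: formula gives 0, F = 0 ✓
  A=0, B=0, C=1, D=0, E=0: formula gives 0, but F = 1 ✗
Since they disagree at (0,0,1,0,0), the expression is not a correct formula for F.

No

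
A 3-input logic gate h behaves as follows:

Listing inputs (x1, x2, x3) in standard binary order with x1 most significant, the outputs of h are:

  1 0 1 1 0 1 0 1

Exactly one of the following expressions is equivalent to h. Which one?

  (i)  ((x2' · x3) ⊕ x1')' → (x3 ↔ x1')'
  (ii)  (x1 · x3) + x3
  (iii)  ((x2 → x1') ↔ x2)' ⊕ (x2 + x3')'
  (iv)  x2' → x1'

i

(ii) disagrees with h on (0,0,0) (formula → 0, table → 1); rule it out.
(iii) disagrees with h on (0,1,0) (formula → 0, table → 1); rule it out.
(iv) disagrees with h on (0,0,1) (formula → 1, table → 0); rule it out.
That leaves (i). Evaluating it on every row reproduces the table of h exactly.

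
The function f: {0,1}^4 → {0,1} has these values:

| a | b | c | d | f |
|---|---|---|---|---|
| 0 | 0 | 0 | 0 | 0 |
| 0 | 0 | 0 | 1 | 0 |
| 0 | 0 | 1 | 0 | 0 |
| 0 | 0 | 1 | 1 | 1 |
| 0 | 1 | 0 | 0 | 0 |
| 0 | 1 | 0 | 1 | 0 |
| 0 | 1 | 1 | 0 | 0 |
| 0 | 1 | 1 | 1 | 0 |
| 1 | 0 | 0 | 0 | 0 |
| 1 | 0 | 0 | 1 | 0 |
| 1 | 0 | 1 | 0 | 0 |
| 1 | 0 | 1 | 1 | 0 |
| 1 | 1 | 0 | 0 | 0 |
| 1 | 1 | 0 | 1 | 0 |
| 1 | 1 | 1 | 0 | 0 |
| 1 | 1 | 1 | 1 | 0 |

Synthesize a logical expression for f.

f is 1 on exactly one input, (0,0,1,1), whose minterm is ¬a·¬b·c·d. So f is just that conjunction.

f(a, b, c, d) = ((NOT a AND NOT b) AND c) AND d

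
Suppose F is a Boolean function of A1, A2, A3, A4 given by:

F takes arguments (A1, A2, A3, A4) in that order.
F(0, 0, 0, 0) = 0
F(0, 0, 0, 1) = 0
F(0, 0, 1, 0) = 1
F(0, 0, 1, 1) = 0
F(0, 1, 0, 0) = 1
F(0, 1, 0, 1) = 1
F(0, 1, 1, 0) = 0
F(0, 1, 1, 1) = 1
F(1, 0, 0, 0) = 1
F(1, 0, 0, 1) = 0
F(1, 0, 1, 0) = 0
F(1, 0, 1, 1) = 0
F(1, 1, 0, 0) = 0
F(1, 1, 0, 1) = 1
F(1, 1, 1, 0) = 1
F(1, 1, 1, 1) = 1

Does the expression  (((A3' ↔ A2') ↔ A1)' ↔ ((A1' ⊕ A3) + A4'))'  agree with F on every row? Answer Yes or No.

Yes

Evaluate (((A3' ↔ A2') ↔ A1)' ↔ ((A1' ⊕ A3) + A4'))' on each row and compare to F:
  A1=0, A2=0, A3=0, A4=0: formula gives 0, F = 0 ✓
  A1=0, A2=0, A3=0, A4=1: formula gives 0, F = 0 ✓
  A1=0, A2=0, A3=1, A4=0: formula gives 1, F = 1 ✓
  A1=0, A2=0, A3=1, A4=1: formula gives 0, F = 0 ✓
  …and likewise for the remaining 12 rows.
All 16 rows match — the expression computes F exactly.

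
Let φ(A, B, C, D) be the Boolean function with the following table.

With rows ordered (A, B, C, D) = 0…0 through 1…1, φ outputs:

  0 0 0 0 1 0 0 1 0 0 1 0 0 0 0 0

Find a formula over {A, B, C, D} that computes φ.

Collect the rows where φ=1 — (0,1,0,0), (0,1,1,1), (1,0,1,0) — and write one minterm per row: ¬A·B·¬C·¬D, ¬A·B·C·D, A·¬B·C·¬D. Their union (logical OR) reproduces the table exactly.

φ(A, B, C, D) = ((((~A & B) & ~C) & ~D) | (((~A & B) & C) & D)) | (((A & ~B) & C) & ~D)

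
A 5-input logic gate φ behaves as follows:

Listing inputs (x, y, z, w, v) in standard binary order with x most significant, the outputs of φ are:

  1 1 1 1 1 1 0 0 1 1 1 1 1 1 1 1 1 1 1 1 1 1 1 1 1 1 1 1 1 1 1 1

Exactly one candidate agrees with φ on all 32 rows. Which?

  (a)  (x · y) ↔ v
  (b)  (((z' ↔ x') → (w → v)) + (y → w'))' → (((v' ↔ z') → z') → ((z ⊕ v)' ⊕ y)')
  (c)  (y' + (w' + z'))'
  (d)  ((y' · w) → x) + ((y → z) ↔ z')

(a): at (0,0,0,0,1) it gives 0, but φ = 1 — eliminated.
(b): at (0,0,1,1,0) it gives 1, but φ = 0 — eliminated.
(c): at (0,0,0,0,0) it gives 0, but φ = 1 — eliminated.
That leaves (d). Evaluating it on every row reproduces the table of φ exactly.

d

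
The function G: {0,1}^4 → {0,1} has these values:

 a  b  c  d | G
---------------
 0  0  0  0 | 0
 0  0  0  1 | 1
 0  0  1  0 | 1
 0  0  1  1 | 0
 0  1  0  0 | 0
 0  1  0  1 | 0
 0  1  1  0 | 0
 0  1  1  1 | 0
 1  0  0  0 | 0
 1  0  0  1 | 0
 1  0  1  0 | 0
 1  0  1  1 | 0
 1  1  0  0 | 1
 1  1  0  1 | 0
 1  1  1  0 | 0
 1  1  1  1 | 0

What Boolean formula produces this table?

G(a, b, c, d) = ((((NOT a AND NOT b) AND NOT c) AND d) OR (((NOT a AND NOT b) AND c) AND NOT d)) OR (((a AND b) AND NOT c) AND NOT d)

The 1-rows are (0,0,0,1), (0,0,1,0), (1,1,0,0). Each contributes one minterm — ¬a·¬b·¬c·d; ¬a·¬b·c·¬d; a·b·¬c·¬d — and their disjunction is a sum-of-products form of G.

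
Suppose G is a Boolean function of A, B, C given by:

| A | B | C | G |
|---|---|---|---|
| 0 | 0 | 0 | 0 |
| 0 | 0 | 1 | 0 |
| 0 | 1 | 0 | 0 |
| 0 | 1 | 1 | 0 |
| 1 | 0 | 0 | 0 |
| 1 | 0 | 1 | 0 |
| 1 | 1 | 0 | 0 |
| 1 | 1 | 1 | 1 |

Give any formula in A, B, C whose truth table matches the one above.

The output is 1 only when every input is 1 — the AND of all inputs.

G(A, B, C) = (A · B) · C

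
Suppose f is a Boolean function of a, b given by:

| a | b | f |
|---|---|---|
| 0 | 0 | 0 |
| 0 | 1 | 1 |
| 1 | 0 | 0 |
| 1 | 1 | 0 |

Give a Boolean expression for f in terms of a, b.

1 only at (0,1): NOT a AND b.

f(a, b) = ~a & b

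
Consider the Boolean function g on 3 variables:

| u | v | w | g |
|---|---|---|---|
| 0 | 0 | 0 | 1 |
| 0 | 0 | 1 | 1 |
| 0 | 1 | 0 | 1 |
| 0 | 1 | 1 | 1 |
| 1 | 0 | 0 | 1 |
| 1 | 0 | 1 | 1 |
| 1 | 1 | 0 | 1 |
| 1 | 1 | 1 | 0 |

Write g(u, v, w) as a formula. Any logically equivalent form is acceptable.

g(u, v, w) = ((u · v) · w)'

The output is 0 only when every input is 1 — NAND of all inputs.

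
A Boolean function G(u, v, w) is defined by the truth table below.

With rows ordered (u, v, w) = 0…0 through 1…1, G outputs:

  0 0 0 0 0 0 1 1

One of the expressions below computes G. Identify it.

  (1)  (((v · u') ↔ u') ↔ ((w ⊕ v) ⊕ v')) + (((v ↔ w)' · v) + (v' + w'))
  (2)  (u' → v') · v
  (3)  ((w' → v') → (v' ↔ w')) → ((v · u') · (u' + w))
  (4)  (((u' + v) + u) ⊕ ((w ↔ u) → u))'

(1) fails at (0,0,0): the formula yields 1, G is 0.
(3) fails at (0,0,1): the formula yields 1, G is 0.
(4) fails at (0,0,1): the formula yields 1, G is 0.
Only (2) survives; checking it on all 8 rows confirms it matches G.

2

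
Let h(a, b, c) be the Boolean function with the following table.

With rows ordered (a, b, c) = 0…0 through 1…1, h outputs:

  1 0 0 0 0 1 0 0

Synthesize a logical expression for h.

h(a, b, c) = ((NOT a AND NOT b) AND NOT c) OR ((a AND NOT b) AND c)

Collect the rows where h=1 — (0,0,0), (1,0,1) — and write one minterm per row: ¬a·¬b·¬c, a·¬b·c. Their union (logical OR) reproduces the table exactly.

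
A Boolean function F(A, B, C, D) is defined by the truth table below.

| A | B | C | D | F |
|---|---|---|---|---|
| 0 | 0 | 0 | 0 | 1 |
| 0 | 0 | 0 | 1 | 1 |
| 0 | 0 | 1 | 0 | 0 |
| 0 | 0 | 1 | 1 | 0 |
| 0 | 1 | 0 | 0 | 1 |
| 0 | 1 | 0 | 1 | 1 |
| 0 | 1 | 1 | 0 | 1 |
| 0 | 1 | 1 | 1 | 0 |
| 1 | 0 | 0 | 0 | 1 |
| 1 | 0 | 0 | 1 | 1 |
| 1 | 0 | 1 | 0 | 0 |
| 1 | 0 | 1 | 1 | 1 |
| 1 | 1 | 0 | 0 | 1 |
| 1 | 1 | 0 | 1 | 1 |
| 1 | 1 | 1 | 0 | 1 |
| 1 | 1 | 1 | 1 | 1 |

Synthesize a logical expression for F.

F(A, B, C, D) = ~((((((~A & ~B) & C) & ~D) | (((~A & ~B) & C) & D)) | (((~A & B) & C) & D)) | (((A & ~B) & C) & ~D))

F is 0 on only 4 rows — (0,0,1,0), (0,0,1,1), (0,1,1,1), (1,0,1,0). Writing each as a minterm (¬A·¬B·C·¬D, ¬A·¬B·C·D, ¬A·B·C·D, A·¬B·C·¬D) and OR-ing them characterizes exactly where F=0, so F is the negation of that disjunction.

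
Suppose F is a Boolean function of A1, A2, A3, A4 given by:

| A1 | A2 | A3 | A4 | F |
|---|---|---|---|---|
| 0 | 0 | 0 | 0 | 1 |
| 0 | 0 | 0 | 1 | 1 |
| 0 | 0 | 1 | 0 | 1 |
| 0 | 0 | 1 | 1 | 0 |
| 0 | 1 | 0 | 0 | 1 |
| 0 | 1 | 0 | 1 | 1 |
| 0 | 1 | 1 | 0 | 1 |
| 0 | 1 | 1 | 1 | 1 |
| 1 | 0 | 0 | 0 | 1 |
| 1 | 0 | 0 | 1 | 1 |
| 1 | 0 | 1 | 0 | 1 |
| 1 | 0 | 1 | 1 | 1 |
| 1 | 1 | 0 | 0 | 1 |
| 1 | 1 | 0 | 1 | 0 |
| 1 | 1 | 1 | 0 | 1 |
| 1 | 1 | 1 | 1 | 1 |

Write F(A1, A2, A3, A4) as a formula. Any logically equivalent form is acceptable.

The 0-rows are (0,0,1,1), (1,1,0,1). Take each as a conjunction (¬A1·¬A2·A3·A4, A1·A2·¬A3·A4), form their disjunction, and complement — that gives a formula that is 1 everywhere F is.

F(A1, A2, A3, A4) = ~((((~A1 & ~A2) & A3) & A4) | (((A1 & A2) & ~A3) & A4))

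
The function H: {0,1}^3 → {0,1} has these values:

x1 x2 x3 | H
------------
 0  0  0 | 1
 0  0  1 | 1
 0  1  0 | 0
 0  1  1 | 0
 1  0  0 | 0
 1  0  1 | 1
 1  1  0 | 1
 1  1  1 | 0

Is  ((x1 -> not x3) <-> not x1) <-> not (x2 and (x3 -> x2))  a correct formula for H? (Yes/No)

Yes

Check the formula against H row by row:
  x1=0, x2=0, x3=0: formula gives 1, H = 1 ✓
  x1=0, x2=0, x3=1: formula gives 1, H = 1 ✓
  x1=0, x2=1, x3=0: formula gives 0, H = 0 ✓
  x1=0, x2=1, x3=1: formula gives 0, H = 0 ✓
  x1=1, x2=0, x3=0: formula gives 0, H = 0 ✓
  …and likewise for the remaining 3 rows.
No disagreement on any input; they are logically equivalent.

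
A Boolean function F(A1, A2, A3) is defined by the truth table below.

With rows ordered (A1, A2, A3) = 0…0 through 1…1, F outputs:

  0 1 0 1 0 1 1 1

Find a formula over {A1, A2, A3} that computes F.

F(A1, A2, A3) = ~((((~A1 & ~A2) & ~A3) | ((~A1 & A2) & ~A3)) | ((A1 & ~A2) & ~A3))

F is 0 on only 3 rows — (0,0,0), (0,1,0), (1,0,0). Writing each as a minterm (¬A1·¬A2·¬A3, ¬A1·A2·¬A3, A1·¬A2·¬A3) and OR-ing them characterizes exactly where F=0, so F is the negation of that disjunction.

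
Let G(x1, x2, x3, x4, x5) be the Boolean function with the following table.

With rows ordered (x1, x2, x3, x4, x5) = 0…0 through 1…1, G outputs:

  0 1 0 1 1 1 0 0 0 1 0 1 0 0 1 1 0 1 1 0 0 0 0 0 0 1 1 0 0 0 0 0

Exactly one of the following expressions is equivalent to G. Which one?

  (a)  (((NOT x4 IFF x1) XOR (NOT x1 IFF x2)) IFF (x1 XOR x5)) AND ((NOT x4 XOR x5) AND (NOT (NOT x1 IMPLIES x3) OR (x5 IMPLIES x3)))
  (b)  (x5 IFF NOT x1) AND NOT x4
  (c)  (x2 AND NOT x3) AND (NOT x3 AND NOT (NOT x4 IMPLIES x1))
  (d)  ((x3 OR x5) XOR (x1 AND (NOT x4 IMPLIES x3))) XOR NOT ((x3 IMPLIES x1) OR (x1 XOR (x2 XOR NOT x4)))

d

(a): at (0,0,0,0,0) it gives 1, but G = 0 — eliminated.
(b): at (0,0,0,1,1) it gives 0, but G = 1 — eliminated.
(c): at (0,0,0,0,1) it gives 0, but G = 1 — eliminated.
(d) is the remaining candidate, and it agrees with G on all 32 inputs.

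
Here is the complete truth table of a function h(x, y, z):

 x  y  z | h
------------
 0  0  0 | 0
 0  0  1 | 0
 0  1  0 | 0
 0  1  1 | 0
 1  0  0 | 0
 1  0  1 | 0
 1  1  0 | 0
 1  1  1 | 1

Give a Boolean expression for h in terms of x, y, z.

The output is 1 only when every input is 1 — the AND of all inputs.

h(x, y, z) = (x · y) · z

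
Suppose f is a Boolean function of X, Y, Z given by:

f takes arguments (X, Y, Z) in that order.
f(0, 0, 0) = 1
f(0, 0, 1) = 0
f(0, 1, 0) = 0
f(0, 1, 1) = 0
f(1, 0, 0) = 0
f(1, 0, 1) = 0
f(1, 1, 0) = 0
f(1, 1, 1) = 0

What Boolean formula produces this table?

The output is 1 only when every input is 0 — NOR of all inputs.

f(X, Y, Z) = not ((X or Y) or Z)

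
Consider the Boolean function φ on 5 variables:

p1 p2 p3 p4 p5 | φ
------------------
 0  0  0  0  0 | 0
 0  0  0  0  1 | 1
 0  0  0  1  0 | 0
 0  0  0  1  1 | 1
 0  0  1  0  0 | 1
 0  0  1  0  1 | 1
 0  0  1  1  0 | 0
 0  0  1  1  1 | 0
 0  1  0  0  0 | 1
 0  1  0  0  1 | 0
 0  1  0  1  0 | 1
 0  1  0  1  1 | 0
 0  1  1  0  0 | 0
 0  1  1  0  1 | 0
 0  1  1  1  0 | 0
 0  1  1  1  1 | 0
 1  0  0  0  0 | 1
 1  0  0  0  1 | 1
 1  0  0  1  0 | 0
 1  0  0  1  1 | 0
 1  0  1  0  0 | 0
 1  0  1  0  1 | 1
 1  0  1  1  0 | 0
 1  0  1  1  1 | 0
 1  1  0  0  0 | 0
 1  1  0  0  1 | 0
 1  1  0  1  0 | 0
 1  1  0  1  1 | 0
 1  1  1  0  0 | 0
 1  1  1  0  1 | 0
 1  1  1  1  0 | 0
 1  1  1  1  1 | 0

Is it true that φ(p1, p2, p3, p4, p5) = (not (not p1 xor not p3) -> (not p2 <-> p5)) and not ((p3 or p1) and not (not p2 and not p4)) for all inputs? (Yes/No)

Yes

Check the formula against φ row by row:
  p1=0, p2=0, p3=0, p4=0, p5=0: formula gives 0, φ = 0 ✓
  p1=0, p2=0, p3=0, p4=0, p5=1: formula gives 1, φ = 1 ✓
  p1=0, p2=0, p3=0, p4=1, p5=0: formula gives 0, φ = 0 ✓
  p1=0, p2=0, p3=0, p4=1, p5=1: formula gives 1, φ = 1 ✓
  … (the remaining 28 rows also agree.)
Every row agrees, so the formula is equivalent.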